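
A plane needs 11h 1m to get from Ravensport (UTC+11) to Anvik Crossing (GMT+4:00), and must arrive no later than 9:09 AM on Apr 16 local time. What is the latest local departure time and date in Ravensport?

Target arrival in UTC: 9:09 AM − 4:00 = 5:09 AM on Apr 16.
Subtract 11 hours and 1 minute → departure 6:08 PM UTC on Apr 15.
Ravensport is UTC+11:00: 6:08 PM + 11:00 = 5:08 AM on Apr 16.

5:08 AM on Apr 16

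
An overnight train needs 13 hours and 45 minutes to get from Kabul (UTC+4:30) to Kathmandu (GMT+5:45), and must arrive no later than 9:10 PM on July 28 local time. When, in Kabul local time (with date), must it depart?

6:10 AM on July 28

Target arrival in UTC: 9:10 PM − 5:45 = 3:25 PM on Jul 28.
Subtract 13 hours and 45 minutes → departure 1:40 AM UTC on Jul 28.
Kabul is UTC+4:30: 1:40 AM + 4:30 = 6:10 AM on Jul 28.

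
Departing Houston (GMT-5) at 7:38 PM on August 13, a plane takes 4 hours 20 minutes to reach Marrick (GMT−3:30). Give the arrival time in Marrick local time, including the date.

1:28 AM on Aug 14

Convert departure to UTC: 7:38 PM + 5:00 = 12:38 AM UTC on Aug 14.
Add 4 hours 20 minutes travel time → 4:58 AM UTC.
Marrick is UTC−3:30, so local arrival = 4:58 AM − 3:30 = 1:28 AM on Aug 14.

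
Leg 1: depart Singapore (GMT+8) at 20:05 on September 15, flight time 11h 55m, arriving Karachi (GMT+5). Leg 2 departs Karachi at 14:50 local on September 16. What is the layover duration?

9 hours 50 minutes

Convert departure to UTC: 20:05 − 8:00 = 12:05 UTC on Sep 15.
Add 11 hours 55 minutes flight time → 00:00 UTC (Sep 16).
Karachi is UTC+5:00, so local arrival = 00:00 + 5:00 = 05:00 on Sep 16.
Layover = 14:50 − 05:00 = 9 hours 50 minutes.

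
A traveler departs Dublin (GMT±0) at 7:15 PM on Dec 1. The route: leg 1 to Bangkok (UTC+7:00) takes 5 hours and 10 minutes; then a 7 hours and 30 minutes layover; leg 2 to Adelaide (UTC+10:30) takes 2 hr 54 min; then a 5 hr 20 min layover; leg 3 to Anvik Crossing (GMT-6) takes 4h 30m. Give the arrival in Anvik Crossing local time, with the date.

Dublin is at UTC+0, so departure is already 7:15 PM UTC on Dec 1.
Add 5 hours and 10 minutes leg 1 → 12:25 AM UTC (Dec 2).
Add 7 hours and 30 minutes layover in Bangkok → 7:55 AM UTC.
Add 2 hours and 54 minutes leg 2 → 10:49 AM UTC.
Add 5 hours and 20 minutes layover in Adelaide → 4:09 PM UTC.
Add 4 hours and 30 minutes leg 3 → 8:39 PM UTC.
Anvik Crossing is UTC−6:00, so local arrival = 8:39 PM − 6:00 = 2:39 PM on Dec 2.

2:39 PM on Dec 2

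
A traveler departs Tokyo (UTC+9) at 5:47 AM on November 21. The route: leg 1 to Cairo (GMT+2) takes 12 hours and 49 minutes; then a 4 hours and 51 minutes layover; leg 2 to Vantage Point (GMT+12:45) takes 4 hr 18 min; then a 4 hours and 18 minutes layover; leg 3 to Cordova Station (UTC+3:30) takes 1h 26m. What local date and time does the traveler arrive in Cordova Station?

Convert departure to UTC: 5:47 AM − 9:00 = 8:47 PM UTC on Nov 20.
Add 12 hours 49 minutes leg 1 → 9:36 AM UTC (Nov 21).
Add 4 hours and 51 minutes layover in Cairo → 2:27 PM UTC.
Add 4 hours and 18 minutes leg 2 → 6:45 PM UTC.
Add 4 hours 18 minutes layover in Vantage Point → 11:03 PM UTC.
Add 1 hour and 26 minutes leg 3 → 12:29 AM UTC (Nov 22).
Cordova Station is UTC+3:30, so local arrival = 12:29 AM + 3:30 = 3:59 AM on Nov 22.

3:59 AM on Nov 22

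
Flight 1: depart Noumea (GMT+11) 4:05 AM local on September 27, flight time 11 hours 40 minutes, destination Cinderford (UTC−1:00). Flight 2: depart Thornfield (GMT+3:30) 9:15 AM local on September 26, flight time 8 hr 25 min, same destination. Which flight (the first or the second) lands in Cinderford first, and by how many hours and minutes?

Flight 1 in UTC: 4:05 AM − 11:00 = 5:05 PM on Sep 26.
+11 hours and 40 minutes → arrive 4:45 AM UTC on Sep 27.
Flight 2 in UTC: 9:15 AM − 3:30 = 5:45 AM on Sep 26.
+8 hours and 25 minutes → arrive 2:10 PM UTC on Sep 26.
Flight 2 lands earlier by 14 hours 35 minutes.

the second, by 14 hours 35 minutes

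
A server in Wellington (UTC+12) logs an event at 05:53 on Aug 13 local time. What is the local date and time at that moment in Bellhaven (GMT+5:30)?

In UTC: 05:53 − 12:00 = 17:53 on Aug 12.
Bellhaven is UTC+5:30: 17:53 + 5:30 = 23:23 on Aug 12.

23:23 on Aug 12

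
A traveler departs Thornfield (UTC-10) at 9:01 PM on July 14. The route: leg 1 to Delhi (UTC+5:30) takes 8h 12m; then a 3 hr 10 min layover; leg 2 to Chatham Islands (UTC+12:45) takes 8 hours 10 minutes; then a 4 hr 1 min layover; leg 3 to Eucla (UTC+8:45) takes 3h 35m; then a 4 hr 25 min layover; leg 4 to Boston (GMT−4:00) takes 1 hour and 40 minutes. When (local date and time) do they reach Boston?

12:14 PM on July 16

Convert departure to UTC: 9:01 PM + 10:00 = 7:01 AM UTC on Jul 15.
Add 8 hours 12 minutes leg 1 → 3:13 PM UTC.
Add 3 hours 10 minutes layover in Delhi → 6:23 PM UTC.
Add 8 hours and 10 minutes leg 2 → 2:33 AM UTC (Jul 16).
Add 4 hours and 1 minute layover in Chatham Islands → 6:34 AM UTC.
Add 3 hours and 35 minutes leg 3 → 10:09 AM UTC.
Add 4 hours and 25 minutes layover in Eucla → 2:34 PM UTC.
Add 1 hour and 40 minutes leg 4 → 4:14 PM UTC.
Boston is UTC−4:00, so local arrival = 4:14 PM − 4:00 = 12:14 PM on Jul 16.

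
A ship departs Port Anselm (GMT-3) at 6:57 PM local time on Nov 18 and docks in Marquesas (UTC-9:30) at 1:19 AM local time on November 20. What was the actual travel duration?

Marquesas is 6:30 behind Port Anselm.
Clock-face elapsed time (ignoring zones) is 30 hours 22 minutes.
Actual elapsed = 30 hours 22 minutes + 6:30 = 36 hours 52 minutes.

36 hours 52 minutes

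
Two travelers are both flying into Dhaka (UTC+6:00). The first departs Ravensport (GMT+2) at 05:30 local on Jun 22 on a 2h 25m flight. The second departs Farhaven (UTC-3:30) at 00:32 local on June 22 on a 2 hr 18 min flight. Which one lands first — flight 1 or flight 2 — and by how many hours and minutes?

the first, by 25 minutes

Flight 1 in UTC: 05:30 − 2:00 = 03:30 on Jun 22.
+2 hours 25 minutes → arrive 05:55 UTC on Jun 22.
Flight 2 in UTC: 00:32 + 3:30 = 04:02 on Jun 22.
+2 hours and 18 minutes → arrive 06:20 UTC on Jun 22.
Flight 1 lands earlier by 25 minutes.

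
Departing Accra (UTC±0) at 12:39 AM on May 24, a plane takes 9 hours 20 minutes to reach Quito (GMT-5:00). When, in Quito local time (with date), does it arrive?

4:59 AM on May 24

Quito is 5:00 behind Accra.
After 9 hours and 20 minutes it is 9:59 AM in Accra.
Shift by the zone difference: 9:59 AM − 5:00 = 4:59 AM on May 24 in Quito.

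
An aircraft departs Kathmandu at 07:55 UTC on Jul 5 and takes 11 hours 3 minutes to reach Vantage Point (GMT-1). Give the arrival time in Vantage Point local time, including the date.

17:58 on July 5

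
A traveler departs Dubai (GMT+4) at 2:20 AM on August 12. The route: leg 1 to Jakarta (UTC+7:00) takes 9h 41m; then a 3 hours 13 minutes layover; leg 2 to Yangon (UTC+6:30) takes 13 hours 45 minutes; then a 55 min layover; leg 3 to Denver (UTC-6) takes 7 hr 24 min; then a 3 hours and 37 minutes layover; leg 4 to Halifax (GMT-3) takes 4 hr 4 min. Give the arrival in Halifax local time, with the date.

Convert departure to UTC: 2:20 AM − 4:00 = 10:20 PM UTC on Aug 11.
Add 9 hours and 41 minutes leg 1 → 8:01 AM UTC (Aug 12).
Add 3 hours and 13 minutes layover in Jakarta → 11:14 AM UTC.
Add 13 hours and 45 minutes leg 2 → 12:59 AM UTC (Aug 13).
Add 55 minutes layover in Yangon → 1:54 AM UTC.
Add 7 hours and 24 minutes leg 3 → 9:18 AM UTC.
Add 3 hours and 37 minutes layover in Denver → 12:55 PM UTC.
Add 4 hours 4 minutes leg 4 → 4:59 PM UTC.
Halifax is UTC−3:00, so local arrival = 4:59 PM − 3:00 = 1:59 PM on Aug 13.

1:59 PM on August 13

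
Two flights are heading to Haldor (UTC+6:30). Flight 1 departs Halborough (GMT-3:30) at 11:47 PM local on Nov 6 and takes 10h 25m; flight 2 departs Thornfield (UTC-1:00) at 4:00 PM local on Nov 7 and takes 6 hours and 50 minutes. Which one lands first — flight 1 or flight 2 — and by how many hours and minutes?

the first, by 10 hours 8 minutes

Flight 1 in UTC: 11:47 PM + 3:30 = 3:17 AM on Nov 7.
+10 hours and 25 minutes → arrive 1:42 PM UTC on Nov 7.
Flight 2 in UTC: 4:00 PM + 1:00 = 5:00 PM on Nov 7.
+6 hours and 50 minutes → arrive 11:50 PM UTC on Nov 7.
Flight 1 lands earlier by 10 hours 8 minutes.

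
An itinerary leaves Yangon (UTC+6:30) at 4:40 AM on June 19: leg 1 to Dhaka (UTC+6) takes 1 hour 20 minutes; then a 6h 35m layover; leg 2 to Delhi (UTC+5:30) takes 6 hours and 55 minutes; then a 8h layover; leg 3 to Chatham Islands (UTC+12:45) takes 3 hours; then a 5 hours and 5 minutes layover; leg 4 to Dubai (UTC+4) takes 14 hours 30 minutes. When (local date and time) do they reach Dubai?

11:35 PM on June 20

Convert departure to UTC: 4:40 AM − 6:30 = 10:10 PM UTC on Jun 18.
Add 1 hour and 20 minutes leg 1 → 11:30 PM UTC.
Add 6 hours and 35 minutes layover in Dhaka → 6:05 AM UTC (Jun 19).
Add 6 hours 55 minutes leg 2 → 1:00 PM UTC.
Add 8 hours layover in Delhi → 9:00 PM UTC.
Add 3 hours leg 3 → 12:00 AM UTC (Jun 20).
Add 5 hours and 5 minutes layover in Chatham Islands → 5:05 AM UTC.
Add 14 hours and 30 minutes leg 4 → 7:35 PM UTC.
Dubai is UTC+4:00, so local arrival = 7:35 PM + 4:00 = 11:35 PM on Jun 20.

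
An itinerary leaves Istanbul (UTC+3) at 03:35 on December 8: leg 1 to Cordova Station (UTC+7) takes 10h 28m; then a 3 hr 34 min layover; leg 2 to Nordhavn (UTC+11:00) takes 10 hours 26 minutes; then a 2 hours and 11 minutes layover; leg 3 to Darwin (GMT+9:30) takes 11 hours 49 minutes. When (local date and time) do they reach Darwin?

Convert departure to UTC: 03:35 − 3:00 = 00:35 UTC on Dec 8.
Add 10 hours and 28 minutes leg 1 → 11:03 UTC.
Add 3 hours 34 minutes layover in Cordova Station → 14:37 UTC.
Add 10 hours and 26 minutes leg 2 → 01:03 UTC (Dec 9).
Add 2 hours 11 minutes layover in Nordhavn → 03:14 UTC.
Add 11 hours 49 minutes leg 3 → 15:03 UTC.
Darwin is UTC+9:30, so local arrival = 15:03 + 9:30 = 00:33 on Dec 10.

00:33 on Dec 10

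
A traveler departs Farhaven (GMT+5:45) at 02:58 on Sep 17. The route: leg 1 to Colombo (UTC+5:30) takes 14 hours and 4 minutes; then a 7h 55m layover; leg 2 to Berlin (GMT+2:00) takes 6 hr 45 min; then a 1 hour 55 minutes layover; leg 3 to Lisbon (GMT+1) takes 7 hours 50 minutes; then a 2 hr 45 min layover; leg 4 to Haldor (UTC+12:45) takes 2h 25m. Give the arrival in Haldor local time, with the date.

Convert departure to UTC: 02:58 − 5:45 = 21:13 UTC on Sep 16.
Add 14 hours and 4 minutes leg 1 → 11:17 UTC (Sep 17).
Add 7 hours 55 minutes layover in Colombo → 19:12 UTC.
Add 6 hours and 45 minutes leg 2 → 01:57 UTC (Sep 18).
Add 1 hour 55 minutes layover in Berlin → 03:52 UTC.
Add 7 hours and 50 minutes leg 3 → 11:42 UTC.
Add 2 hours and 45 minutes layover in Lisbon → 14:27 UTC.
Add 2 hours 25 minutes leg 4 → 16:52 UTC.
Haldor is UTC+12:45, so local arrival = 16:52 + 12:45 = 05:37 on Sep 19.

05:37 on September 19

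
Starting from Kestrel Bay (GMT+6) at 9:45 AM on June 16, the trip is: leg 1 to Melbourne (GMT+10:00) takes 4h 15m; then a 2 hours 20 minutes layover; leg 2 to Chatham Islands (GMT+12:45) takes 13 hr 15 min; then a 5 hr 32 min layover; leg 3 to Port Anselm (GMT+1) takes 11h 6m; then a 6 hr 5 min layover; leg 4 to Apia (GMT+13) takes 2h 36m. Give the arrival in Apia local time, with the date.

1:54 PM on June 18

Convert departure to UTC: 9:45 AM − 6:00 = 3:45 AM UTC on Jun 16.
Add 4 hours and 15 minutes leg 1 → 8:00 AM UTC.
Add 2 hours 20 minutes layover in Melbourne → 10:20 AM UTC.
Add 13 hours 15 minutes leg 2 → 11:35 PM UTC.
Add 5 hours and 32 minutes layover in Chatham Islands → 5:07 AM UTC (Jun 17).
Add 11 hours and 6 minutes leg 3 → 4:13 PM UTC.
Add 6 hours and 5 minutes layover in Port Anselm → 10:18 PM UTC.
Add 2 hours 36 minutes leg 4 → 12:54 AM UTC (Jun 18).
Apia is UTC+13:00, so local arrival = 12:54 AM + 13:00 = 1:54 PM on Jun 18.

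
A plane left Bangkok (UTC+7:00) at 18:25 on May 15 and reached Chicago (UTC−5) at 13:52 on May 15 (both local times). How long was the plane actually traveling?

Departure in UTC: 18:25 − 7:00 = 11:25 on May 15.
Arrival in UTC: 13:52 + 5:00 = 18:52 on May 15.
Elapsed = 18:52 − 11:25 = 7 hours 27 minutes.

7 hours 27 minutes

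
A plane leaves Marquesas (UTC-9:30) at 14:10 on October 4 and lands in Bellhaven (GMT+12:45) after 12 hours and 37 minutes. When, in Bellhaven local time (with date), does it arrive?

01:02 on October 6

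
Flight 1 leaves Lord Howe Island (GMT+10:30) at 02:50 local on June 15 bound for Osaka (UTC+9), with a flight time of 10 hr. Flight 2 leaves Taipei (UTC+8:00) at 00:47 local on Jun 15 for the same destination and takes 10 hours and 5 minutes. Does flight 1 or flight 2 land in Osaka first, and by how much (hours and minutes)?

Flight 1 in UTC: 02:50 − 10:30 = 16:20 on Jun 14.
+10 hours → arrive 02:20 UTC on Jun 15.
Flight 2 in UTC: 00:47 − 8:00 = 16:47 on Jun 14.
+10 hours and 5 minutes → arrive 02:52 UTC on Jun 15.
Flight 1 lands earlier by 32 minutes.

the first, by 32 minutes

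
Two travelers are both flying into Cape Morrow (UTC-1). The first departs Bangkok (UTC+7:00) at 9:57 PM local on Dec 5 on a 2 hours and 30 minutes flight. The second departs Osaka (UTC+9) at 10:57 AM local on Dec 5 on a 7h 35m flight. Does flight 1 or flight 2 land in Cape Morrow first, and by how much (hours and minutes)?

the second, by 7 hours 55 minutes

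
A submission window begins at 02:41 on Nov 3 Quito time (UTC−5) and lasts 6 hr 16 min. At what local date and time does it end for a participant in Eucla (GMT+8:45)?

Convert start to UTC: 02:41 + 5:00 = 07:41 UTC on Nov 3.
Add 6 hours 16 minutes duration → 13:57 UTC.
Eucla is UTC+8:45, so local end time = 13:57 + 8:45 = 22:42 on Nov 3.

22:42 on November 3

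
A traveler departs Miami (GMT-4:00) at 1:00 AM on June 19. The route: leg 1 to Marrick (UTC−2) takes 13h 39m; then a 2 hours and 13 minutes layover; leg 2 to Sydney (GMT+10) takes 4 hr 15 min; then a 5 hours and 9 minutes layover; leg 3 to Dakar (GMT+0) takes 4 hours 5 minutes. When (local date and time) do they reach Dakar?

Convert departure to UTC: 1:00 AM + 4:00 = 5:00 AM UTC on Jun 19.
Add 13 hours and 39 minutes leg 1 → 6:39 PM UTC.
Add 2 hours 13 minutes layover in Marrick → 8:52 PM UTC.
Add 4 hours and 15 minutes leg 2 → 1:07 AM UTC (Jun 20).
Add 5 hours and 9 minutes layover in Sydney → 6:16 AM UTC.
Add 4 hours 5 minutes leg 3 → 10:21 AM UTC.
Dakar is UTC+0, so local arrival is the same: 10:21 AM on Jun 20.

10:21 AM on Jun 20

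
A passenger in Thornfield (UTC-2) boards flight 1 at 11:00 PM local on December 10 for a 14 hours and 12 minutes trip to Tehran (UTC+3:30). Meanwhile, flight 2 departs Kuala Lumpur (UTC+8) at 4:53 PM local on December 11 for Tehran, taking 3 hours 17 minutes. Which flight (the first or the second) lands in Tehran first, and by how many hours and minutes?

Flight 1 in UTC: 11:00 PM + 2:00 = 1:00 AM on Dec 11.
+14 hours 12 minutes → arrive 3:12 PM UTC on Dec 11.
Flight 2 in UTC: 4:53 PM − 8:00 = 8:53 AM on Dec 11.
+3 hours 17 minutes → arrive 12:10 PM UTC on Dec 11.
Flight 2 lands earlier by 3 hours 2 minutes.

the second, by 3 hours 2 minutes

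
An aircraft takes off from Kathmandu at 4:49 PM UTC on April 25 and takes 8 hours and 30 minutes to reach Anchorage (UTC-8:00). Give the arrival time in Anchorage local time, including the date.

Departure is given in UTC: 4:49 PM on Apr 25.
Add 8 hours and 30 minutes → 1:19 AM UTC (Apr 26).
Anchorage is UTC−8:00: 1:19 AM − 8:00 = 5:19 PM on Apr 25.

5:19 PM on April 25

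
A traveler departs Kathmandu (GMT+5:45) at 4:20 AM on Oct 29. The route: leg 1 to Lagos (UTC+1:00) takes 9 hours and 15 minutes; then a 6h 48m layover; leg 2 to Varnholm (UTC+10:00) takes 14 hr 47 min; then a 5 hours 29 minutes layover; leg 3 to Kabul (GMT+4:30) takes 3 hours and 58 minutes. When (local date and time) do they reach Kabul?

7:22 PM on October 30

Convert departure to UTC: 4:20 AM − 5:45 = 10:35 PM UTC on Oct 28.
Add 9 hours 15 minutes leg 1 → 7:50 AM UTC (Oct 29).
Add 6 hours and 48 minutes layover in Lagos → 2:38 PM UTC.
Add 14 hours 47 minutes leg 2 → 5:25 AM UTC (Oct 30).
Add 5 hours 29 minutes layover in Varnholm → 10:54 AM UTC.
Add 3 hours 58 minutes leg 3 → 2:52 PM UTC.
Kabul is UTC+4:30, so local arrival = 2:52 PM + 4:30 = 7:22 PM on Oct 30.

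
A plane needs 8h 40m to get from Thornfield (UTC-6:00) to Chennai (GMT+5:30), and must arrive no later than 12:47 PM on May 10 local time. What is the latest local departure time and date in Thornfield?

4:37 PM on May 9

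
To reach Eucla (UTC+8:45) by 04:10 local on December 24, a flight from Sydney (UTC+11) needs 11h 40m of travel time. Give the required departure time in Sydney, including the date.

18:45 on Dec 23

Target arrival in UTC: 04:10 − 8:45 = 19:25 on Dec 23.
Subtract 11 hours and 40 minutes → departure 07:45 UTC on Dec 23.
Sydney is UTC+11:00: 07:45 + 11:00 = 18:45 on Dec 23.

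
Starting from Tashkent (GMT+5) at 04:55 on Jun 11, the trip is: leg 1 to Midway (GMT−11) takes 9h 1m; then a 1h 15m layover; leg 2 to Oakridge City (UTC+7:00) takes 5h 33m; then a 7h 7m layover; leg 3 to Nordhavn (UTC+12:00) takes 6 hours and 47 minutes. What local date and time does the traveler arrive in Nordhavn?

Convert departure to UTC: 04:55 − 5:00 = 23:55 UTC on Jun 10.
Add 9 hours 1 minute leg 1 → 08:56 UTC (Jun 11).
Add 1 hour 15 minutes layover in Midway → 10:11 UTC.
Add 5 hours and 33 minutes leg 2 → 15:44 UTC.
Add 7 hours and 7 minutes layover in Oakridge City → 22:51 UTC.
Add 6 hours 47 minutes leg 3 → 05:38 UTC (Jun 12).
Nordhavn is UTC+12:00, so local arrival = 05:38 + 12:00 = 17:38 on Jun 12.

17:38 on June 12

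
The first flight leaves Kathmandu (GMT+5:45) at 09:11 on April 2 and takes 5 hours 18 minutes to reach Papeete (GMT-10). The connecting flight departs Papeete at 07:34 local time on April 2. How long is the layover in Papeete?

8 hours 50 minutes

Convert departure to UTC: 09:11 − 5:45 = 03:26 UTC on Apr 2.
Add 5 hours 18 minutes flight time → 08:44 UTC.
Papeete is UTC−10:00, so local arrival = 08:44 − 10:00 = 22:44 on Apr 1.
Layover = 07:34 − 22:44 (+1 day) = 8 hours 50 minutes.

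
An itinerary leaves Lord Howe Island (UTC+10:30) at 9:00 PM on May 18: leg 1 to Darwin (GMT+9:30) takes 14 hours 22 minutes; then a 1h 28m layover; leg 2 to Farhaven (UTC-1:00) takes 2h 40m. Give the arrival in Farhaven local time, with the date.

Convert departure to UTC: 9:00 PM − 10:30 = 10:30 AM UTC on May 18.
Add 14 hours 22 minutes leg 1 → 12:52 AM UTC (May 19).
Add 1 hour and 28 minutes layover in Darwin → 2:20 AM UTC.
Add 2 hours and 40 minutes leg 2 → 5:00 AM UTC.
Farhaven is UTC−1:00, so local arrival = 5:00 AM − 1:00 = 4:00 AM on May 19.

4:00 AM on May 19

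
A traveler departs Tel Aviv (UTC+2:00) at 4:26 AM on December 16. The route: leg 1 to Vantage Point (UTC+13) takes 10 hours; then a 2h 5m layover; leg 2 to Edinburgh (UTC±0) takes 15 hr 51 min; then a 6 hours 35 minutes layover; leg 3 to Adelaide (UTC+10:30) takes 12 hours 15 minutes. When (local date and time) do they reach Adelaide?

11:42 AM on Dec 18

Convert departure to UTC: 4:26 AM − 2:00 = 2:26 AM UTC on Dec 16.
Add 10 hours leg 1 → 12:26 PM UTC.
Add 2 hours 5 minutes layover in Vantage Point → 2:31 PM UTC.
Add 15 hours and 51 minutes leg 2 → 6:22 AM UTC (Dec 17).
Add 6 hours and 35 minutes layover in Edinburgh → 12:57 PM UTC.
Add 12 hours and 15 minutes leg 3 → 1:12 AM UTC (Dec 18).
Adelaide is UTC+10:30, so local arrival = 1:12 AM + 10:30 = 11:42 AM on Dec 18.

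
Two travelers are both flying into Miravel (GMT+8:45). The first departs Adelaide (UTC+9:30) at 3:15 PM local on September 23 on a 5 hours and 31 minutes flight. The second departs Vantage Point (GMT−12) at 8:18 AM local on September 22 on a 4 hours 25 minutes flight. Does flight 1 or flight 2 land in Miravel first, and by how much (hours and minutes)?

the second, by 10 hours 33 minutes

Flight 1 in UTC: 3:15 PM − 9:30 = 5:45 AM on Sep 23.
+5 hours and 31 minutes → arrive 11:16 AM UTC on Sep 23.
Flight 2 in UTC: 8:18 AM + 12:00 = 8:18 PM on Sep 22.
+4 hours 25 minutes → arrive 12:43 AM UTC on Sep 23.
Flight 2 lands earlier by 10 hours 33 minutes.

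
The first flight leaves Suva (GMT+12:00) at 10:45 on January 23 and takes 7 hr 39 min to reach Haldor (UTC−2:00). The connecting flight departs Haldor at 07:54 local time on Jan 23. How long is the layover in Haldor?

3 hours 30 minutes

Convert departure to UTC: 10:45 − 12:00 = 22:45 UTC on Jan 22.
Add 7 hours 39 minutes flight time → 06:24 UTC (Jan 23).
Haldor is UTC−2:00, so local arrival = 06:24 − 2:00 = 04:24 on Jan 23.
Layover = 07:54 − 04:24 = 3 hours 30 minutes.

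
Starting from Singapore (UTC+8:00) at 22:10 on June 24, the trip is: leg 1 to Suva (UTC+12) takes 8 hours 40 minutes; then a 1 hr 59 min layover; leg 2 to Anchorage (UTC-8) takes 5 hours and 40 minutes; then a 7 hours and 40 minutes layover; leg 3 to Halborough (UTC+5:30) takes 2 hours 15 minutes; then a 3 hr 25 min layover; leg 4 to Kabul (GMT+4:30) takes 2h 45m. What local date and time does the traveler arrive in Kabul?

Convert departure to UTC: 22:10 − 8:00 = 14:10 UTC on Jun 24.
Add 8 hours and 40 minutes leg 1 → 22:50 UTC.
Add 1 hour and 59 minutes layover in Suva → 00:49 UTC (Jun 25).
Add 5 hours and 40 minutes leg 2 → 06:29 UTC.
Add 7 hours 40 minutes layover in Anchorage → 14:09 UTC.
Add 2 hours and 15 minutes leg 3 → 16:24 UTC.
Add 3 hours and 25 minutes layover in Halborough → 19:49 UTC.
Add 2 hours 45 minutes leg 4 → 22:34 UTC.
Kabul is UTC+4:30, so local arrival = 22:34 + 4:30 = 03:04 on Jun 26.

03:04 on June 26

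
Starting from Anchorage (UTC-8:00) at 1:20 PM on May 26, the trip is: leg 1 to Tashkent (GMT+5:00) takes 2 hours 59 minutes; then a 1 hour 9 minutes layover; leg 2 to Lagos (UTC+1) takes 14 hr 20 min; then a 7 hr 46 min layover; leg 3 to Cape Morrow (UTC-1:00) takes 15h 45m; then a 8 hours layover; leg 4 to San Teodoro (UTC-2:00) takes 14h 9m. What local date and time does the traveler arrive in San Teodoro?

11:28 AM on May 29

Convert departure to UTC: 1:20 PM + 8:00 = 9:20 PM UTC on May 26.
Add 2 hours 59 minutes leg 1 → 12:19 AM UTC (May 27).
Add 1 hour and 9 minutes layover in Tashkent → 1:28 AM UTC.
Add 14 hours and 20 minutes leg 2 → 3:48 PM UTC.
Add 7 hours 46 minutes layover in Lagos → 11:34 PM UTC.
Add 15 hours and 45 minutes leg 3 → 3:19 PM UTC (May 28).
Add 8 hours layover in Cape Morrow → 11:19 PM UTC.
Add 14 hours and 9 minutes leg 4 → 1:28 PM UTC (May 29).
San Teodoro is UTC−2:00, so local arrival = 1:28 PM − 2:00 = 11:28 AM on May 29.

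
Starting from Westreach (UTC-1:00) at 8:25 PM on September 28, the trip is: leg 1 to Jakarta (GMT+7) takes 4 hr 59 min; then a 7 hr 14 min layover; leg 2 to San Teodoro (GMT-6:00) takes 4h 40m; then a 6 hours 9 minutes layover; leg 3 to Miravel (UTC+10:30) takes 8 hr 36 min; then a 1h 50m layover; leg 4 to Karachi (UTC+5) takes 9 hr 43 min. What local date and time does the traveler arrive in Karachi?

Convert departure to UTC: 8:25 PM + 1:00 = 9:25 PM UTC on Sep 28.
Add 4 hours and 59 minutes leg 1 → 2:24 AM UTC (Sep 29).
Add 7 hours 14 minutes layover in Jakarta → 9:38 AM UTC.
Add 4 hours and 40 minutes leg 2 → 2:18 PM UTC.
Add 6 hours and 9 minutes layover in San Teodoro → 8:27 PM UTC.
Add 8 hours and 36 minutes leg 3 → 5:03 AM UTC (Sep 30).
Add 1 hour and 50 minutes layover in Miravel → 6:53 AM UTC.
Add 9 hours and 43 minutes leg 4 → 4:36 PM UTC.
Karachi is UTC+5:00, so local arrival = 4:36 PM + 5:00 = 9:36 PM on Sep 30.

9:36 PM on Sep 30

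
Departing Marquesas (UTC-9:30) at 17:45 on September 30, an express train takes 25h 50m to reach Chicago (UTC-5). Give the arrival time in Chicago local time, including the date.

00:05 on Oct 2

Convert departure to UTC: 17:45 + 9:30 = 03:15 UTC on Oct 1.
Add 25 hours and 50 minutes travel time → 05:05 UTC (Oct 2).
Chicago is UTC−5:00, so local arrival = 05:05 − 5:00 = 00:05 on Oct 2.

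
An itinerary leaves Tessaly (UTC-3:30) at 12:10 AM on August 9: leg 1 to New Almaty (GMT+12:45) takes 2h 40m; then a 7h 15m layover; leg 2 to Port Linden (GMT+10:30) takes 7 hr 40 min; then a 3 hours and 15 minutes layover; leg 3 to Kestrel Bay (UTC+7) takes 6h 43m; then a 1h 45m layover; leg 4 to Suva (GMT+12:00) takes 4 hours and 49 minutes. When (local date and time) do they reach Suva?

Convert departure to UTC: 12:10 AM + 3:30 = 3:40 AM UTC on Aug 9.
Add 2 hours and 40 minutes leg 1 → 6:20 AM UTC.
Add 7 hours 15 minutes layover in New Almaty → 1:35 PM UTC.
Add 7 hours and 40 minutes leg 2 → 9:15 PM UTC.
Add 3 hours and 15 minutes layover in Port Linden → 12:30 AM UTC (Aug 10).
Add 6 hours 43 minutes leg 3 → 7:13 AM UTC.
Add 1 hour 45 minutes layover in Kestrel Bay → 8:58 AM UTC.
Add 4 hours 49 minutes leg 4 → 1:47 PM UTC.
Suva is UTC+12:00, so local arrival = 1:47 PM + 12:00 = 1:47 AM on Aug 11.

1:47 AM on Aug 11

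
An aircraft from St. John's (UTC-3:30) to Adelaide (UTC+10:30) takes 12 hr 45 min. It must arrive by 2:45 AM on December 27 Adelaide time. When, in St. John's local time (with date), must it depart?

12:00 AM on December 26

Target arrival in UTC: 2:45 AM − 10:30 = 4:15 PM on Dec 26.
Subtract 12 hours 45 minutes → departure 3:30 AM UTC on Dec 26.
St. John's is UTC−3:30: 3:30 AM − 3:30 = 12:00 AM on Dec 26.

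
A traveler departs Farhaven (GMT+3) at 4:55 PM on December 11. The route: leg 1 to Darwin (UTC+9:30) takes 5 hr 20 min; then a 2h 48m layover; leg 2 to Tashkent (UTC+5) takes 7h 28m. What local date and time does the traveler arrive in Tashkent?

Convert departure to UTC: 4:55 PM − 3:00 = 1:55 PM UTC on Dec 11.
Add 5 hours 20 minutes leg 1 → 7:15 PM UTC.
Add 2 hours and 48 minutes layover in Darwin → 10:03 PM UTC.
Add 7 hours 28 minutes leg 2 → 5:31 AM UTC (Dec 12).
Tashkent is UTC+5:00, so local arrival = 5:31 AM + 5:00 = 10:31 AM on Dec 12.

10:31 AM on December 12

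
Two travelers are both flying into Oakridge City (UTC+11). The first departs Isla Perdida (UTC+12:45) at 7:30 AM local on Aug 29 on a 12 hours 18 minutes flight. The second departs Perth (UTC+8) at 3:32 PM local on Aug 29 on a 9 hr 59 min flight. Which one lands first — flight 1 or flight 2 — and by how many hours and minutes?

the first, by 10 hours 28 minutes

Flight 1 in UTC: 7:30 AM − 12:45 = 6:45 PM on Aug 28.
+12 hours and 18 minutes → arrive 7:03 AM UTC on Aug 29.
Flight 2 in UTC: 3:32 PM − 8:00 = 7:32 AM on Aug 29.
+9 hours and 59 minutes → arrive 5:31 PM UTC on Aug 29.
Flight 1 lands earlier by 10 hours 28 minutes.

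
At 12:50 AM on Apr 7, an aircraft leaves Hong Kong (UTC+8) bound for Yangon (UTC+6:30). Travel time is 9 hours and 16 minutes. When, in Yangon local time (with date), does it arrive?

8:36 AM on Apr 7

Yangon is 1:30 behind Hong Kong.
After 9 hours 16 minutes it is 10:06 AM in Hong Kong.
Shift by the zone difference: 10:06 AM − 1:30 = 8:36 AM on Apr 7 in Yangon.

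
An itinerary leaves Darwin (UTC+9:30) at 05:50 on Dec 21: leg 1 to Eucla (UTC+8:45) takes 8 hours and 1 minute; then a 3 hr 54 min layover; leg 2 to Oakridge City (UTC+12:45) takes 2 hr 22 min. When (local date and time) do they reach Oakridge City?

23:22 on December 21

Convert departure to UTC: 05:50 − 9:30 = 20:20 UTC on Dec 20.
Add 8 hours and 1 minute leg 1 → 04:21 UTC (Dec 21).
Add 3 hours 54 minutes layover in Eucla → 08:15 UTC.
Add 2 hours 22 minutes leg 2 → 10:37 UTC.
Oakridge City is UTC+12:45, so local arrival = 10:37 + 12:45 = 23:22 on Dec 21.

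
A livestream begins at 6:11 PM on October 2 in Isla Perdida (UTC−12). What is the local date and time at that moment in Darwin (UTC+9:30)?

Darwin is 21:30 ahead of Isla Perdida.
Shift by the zone difference: 6:11 PM + 21:30 = 3:41 PM on Oct 3 in Darwin.

3:41 PM on Oct 3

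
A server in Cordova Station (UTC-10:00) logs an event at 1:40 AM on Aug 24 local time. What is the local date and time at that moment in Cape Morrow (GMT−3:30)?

In UTC: 1:40 AM + 10:00 = 11:40 AM on Aug 24.
Cape Morrow is UTC−3:30: 11:40 AM − 3:30 = 8:10 AM on Aug 24.

8:10 AM on Aug 24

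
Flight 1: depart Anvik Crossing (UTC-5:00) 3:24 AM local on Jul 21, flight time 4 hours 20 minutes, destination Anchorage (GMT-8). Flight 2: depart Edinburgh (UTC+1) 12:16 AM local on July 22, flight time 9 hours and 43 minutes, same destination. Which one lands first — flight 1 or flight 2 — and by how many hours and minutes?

Flight 1 in UTC: 3:24 AM + 5:00 = 8:24 AM on Jul 21.
+4 hours and 20 minutes → arrive 12:44 PM UTC on Jul 21.
Flight 2 in UTC: 12:16 AM − 1:00 = 11:16 PM on Jul 21.
+9 hours 43 minutes → arrive 8:59 AM UTC on Jul 22.
Flight 1 lands earlier by 20 hours 15 minutes.

the first, by 20 hours 15 minutes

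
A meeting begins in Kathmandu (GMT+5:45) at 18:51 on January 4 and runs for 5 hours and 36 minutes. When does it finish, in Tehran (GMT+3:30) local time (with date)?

Convert start to UTC: 18:51 − 5:45 = 13:06 UTC on Jan 4.
Add 5 hours 36 minutes duration → 18:42 UTC.
Tehran is UTC+3:30, so local end time = 18:42 + 3:30 = 22:12 on Jan 4.

22:12 on Jan 4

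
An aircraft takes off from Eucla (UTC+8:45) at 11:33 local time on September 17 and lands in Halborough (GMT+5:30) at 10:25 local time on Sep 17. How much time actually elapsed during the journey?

2 hours 7 minutes

Departure in UTC: 11:33 − 8:45 = 02:48 on Sep 17.
Arrival in UTC: 10:25 − 5:30 = 04:55 on Sep 17.
Elapsed = 04:55 − 02:48 = 2 hours 7 minutes.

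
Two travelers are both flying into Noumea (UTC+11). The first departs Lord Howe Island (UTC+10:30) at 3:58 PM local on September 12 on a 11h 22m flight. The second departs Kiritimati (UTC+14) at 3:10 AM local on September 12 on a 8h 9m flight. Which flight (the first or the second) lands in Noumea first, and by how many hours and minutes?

the second, by 19 hours 31 minutes

Flight 1 in UTC: 3:58 PM − 10:30 = 5:28 AM on Sep 12.
+11 hours and 22 minutes → arrive 4:50 PM UTC on Sep 12.
Flight 2 in UTC: 3:10 AM − 14:00 = 1:10 PM on Sep 11.
+8 hours and 9 minutes → arrive 9:19 PM UTC on Sep 11.
Flight 2 lands earlier by 19 hours 31 minutes.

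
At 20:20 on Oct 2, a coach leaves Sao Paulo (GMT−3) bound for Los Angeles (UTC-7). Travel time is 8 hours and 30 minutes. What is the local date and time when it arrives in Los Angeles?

Los Angeles is 4:00 behind Sao Paulo.
After 8 hours 30 minutes it is 04:50 (Oct 3) in Sao Paulo.
Shift by the zone difference: 04:50 − 4:00 = 00:50 on Oct 3 in Los Angeles.

00:50 on October 3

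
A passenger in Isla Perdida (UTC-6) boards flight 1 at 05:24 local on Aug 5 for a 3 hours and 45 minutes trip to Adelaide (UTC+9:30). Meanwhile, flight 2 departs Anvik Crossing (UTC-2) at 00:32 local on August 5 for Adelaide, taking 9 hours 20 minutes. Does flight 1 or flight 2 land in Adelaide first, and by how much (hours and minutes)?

Flight 1 in UTC: 05:24 + 6:00 = 11:24 on Aug 5.
+3 hours and 45 minutes → arrive 15:09 UTC on Aug 5.
Flight 2 in UTC: 00:32 + 2:00 = 02:32 on Aug 5.
+9 hours and 20 minutes → arrive 11:52 UTC on Aug 5.
Flight 2 lands earlier by 3 hours 17 minutes.

the second, by 3 hours 17 minutes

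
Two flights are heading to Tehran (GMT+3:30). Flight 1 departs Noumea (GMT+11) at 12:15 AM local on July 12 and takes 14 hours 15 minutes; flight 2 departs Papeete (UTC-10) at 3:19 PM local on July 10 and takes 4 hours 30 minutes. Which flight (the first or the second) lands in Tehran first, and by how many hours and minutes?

the second, by 21 hours 41 minutes

Flight 1 in UTC: 12:15 AM − 11:00 = 1:15 PM on Jul 11.
+14 hours 15 minutes → arrive 3:30 AM UTC on Jul 12.
Flight 2 in UTC: 3:19 PM + 10:00 = 1:19 AM on Jul 11.
+4 hours 30 minutes → arrive 5:49 AM UTC on Jul 11.
Flight 2 lands earlier by 21 hours 41 minutes.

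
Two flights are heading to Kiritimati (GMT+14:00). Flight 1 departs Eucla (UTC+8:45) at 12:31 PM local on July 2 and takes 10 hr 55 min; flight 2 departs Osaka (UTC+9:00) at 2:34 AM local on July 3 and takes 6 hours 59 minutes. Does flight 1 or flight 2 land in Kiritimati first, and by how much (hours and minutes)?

Flight 1 in UTC: 12:31 PM − 8:45 = 3:46 AM on Jul 2.
+10 hours 55 minutes → arrive 2:41 PM UTC on Jul 2.
Flight 2 in UTC: 2:34 AM − 9:00 = 5:34 PM on Jul 2.
+6 hours 59 minutes → arrive 12:33 AM UTC on Jul 3.
Flight 1 lands earlier by 9 hours 52 minutes.

the first, by 9 hours 52 minutes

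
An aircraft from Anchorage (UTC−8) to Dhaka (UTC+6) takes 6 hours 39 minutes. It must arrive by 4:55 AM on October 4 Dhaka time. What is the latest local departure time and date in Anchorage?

Target arrival in UTC: 4:55 AM − 6:00 = 10:55 PM on Oct 3.
Subtract 6 hours 39 minutes → departure 4:16 PM UTC on Oct 3.
Anchorage is UTC−8:00: 4:16 PM − 8:00 = 8:16 AM on Oct 3.

8:16 AM on Oct 3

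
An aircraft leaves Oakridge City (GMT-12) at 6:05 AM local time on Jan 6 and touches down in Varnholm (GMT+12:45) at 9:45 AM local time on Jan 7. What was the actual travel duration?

2 hours 55 minutes

Departure in UTC: 6:05 AM + 12:00 = 6:05 PM on Jan 6.
Arrival in UTC: 9:45 AM − 12:45 = 9:00 PM on Jan 6.
Elapsed = 9:00 PM − 6:05 PM = 2 hours 55 minutes.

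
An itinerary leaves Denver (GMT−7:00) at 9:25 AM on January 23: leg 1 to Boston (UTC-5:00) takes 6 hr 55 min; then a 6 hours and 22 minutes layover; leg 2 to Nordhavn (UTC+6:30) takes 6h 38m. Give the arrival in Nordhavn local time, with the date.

6:50 PM on Jan 24

Convert departure to UTC: 9:25 AM + 7:00 = 4:25 PM UTC on Jan 23.
Add 6 hours and 55 minutes leg 1 → 11:20 PM UTC.
Add 6 hours 22 minutes layover in Boston → 5:42 AM UTC (Jan 24).
Add 6 hours and 38 minutes leg 2 → 12:20 PM UTC.
Nordhavn is UTC+6:30, so local arrival = 12:20 PM + 6:30 = 6:50 PM on Jan 24.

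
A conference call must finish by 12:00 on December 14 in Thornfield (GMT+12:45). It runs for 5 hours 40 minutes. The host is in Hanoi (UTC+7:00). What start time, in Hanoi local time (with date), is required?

00:35 on December 14

Target end time in UTC: 12:00 − 12:45 = 23:15 on Dec 13.
Subtract 5 hours and 40 minutes → start 17:35 UTC on Dec 13.
Hanoi is UTC+7:00: 17:35 + 7:00 = 00:35 on Dec 14.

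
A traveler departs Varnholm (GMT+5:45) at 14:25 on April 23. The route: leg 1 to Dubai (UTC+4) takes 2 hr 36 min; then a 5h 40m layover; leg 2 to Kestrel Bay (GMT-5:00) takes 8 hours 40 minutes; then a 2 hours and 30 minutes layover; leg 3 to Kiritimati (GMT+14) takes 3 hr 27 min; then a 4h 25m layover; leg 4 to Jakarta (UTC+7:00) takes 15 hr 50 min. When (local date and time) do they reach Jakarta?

10:48 on April 25

Convert departure to UTC: 14:25 − 5:45 = 08:40 UTC on Apr 23.
Add 2 hours 36 minutes leg 1 → 11:16 UTC.
Add 5 hours 40 minutes layover in Dubai → 16:56 UTC.
Add 8 hours and 40 minutes leg 2 → 01:36 UTC (Apr 24).
Add 2 hours and 30 minutes layover in Kestrel Bay → 04:06 UTC.
Add 3 hours and 27 minutes leg 3 → 07:33 UTC.
Add 4 hours and 25 minutes layover in Kiritimati → 11:58 UTC.
Add 15 hours and 50 minutes leg 4 → 03:48 UTC (Apr 25).
Jakarta is UTC+7:00, so local arrival = 03:48 + 7:00 = 10:48 on Apr 25.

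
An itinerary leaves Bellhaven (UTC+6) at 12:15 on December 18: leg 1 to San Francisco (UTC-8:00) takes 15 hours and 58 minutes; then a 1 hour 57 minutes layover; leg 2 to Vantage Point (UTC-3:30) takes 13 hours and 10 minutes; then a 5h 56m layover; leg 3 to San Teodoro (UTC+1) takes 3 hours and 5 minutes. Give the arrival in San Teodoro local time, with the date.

Convert departure to UTC: 12:15 − 6:00 = 06:15 UTC on Dec 18.
Add 15 hours and 58 minutes leg 1 → 22:13 UTC.
Add 1 hour and 57 minutes layover in San Francisco → 00:10 UTC (Dec 19).
Add 13 hours 10 minutes leg 2 → 13:20 UTC.
Add 5 hours 56 minutes layover in Vantage Point → 19:16 UTC.
Add 3 hours and 5 minutes leg 3 → 22:21 UTC.
San Teodoro is UTC+1:00, so local arrival = 22:21 + 1:00 = 23:21 on Dec 19.

23:21 on December 19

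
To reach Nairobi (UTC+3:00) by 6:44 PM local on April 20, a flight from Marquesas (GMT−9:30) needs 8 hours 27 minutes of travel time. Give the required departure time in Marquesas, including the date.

Target arrival in UTC: 6:44 PM − 3:00 = 3:44 PM on Apr 20.
Subtract 8 hours and 27 minutes → departure 7:17 AM UTC on Apr 20.
Marquesas is UTC−9:30: 7:17 AM − 9:30 = 9:47 PM on Apr 19.

9:47 PM on April 19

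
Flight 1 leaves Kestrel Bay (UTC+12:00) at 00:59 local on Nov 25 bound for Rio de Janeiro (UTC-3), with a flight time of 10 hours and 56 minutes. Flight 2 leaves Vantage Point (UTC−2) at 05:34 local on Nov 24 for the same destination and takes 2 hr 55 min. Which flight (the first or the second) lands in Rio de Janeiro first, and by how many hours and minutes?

the second, by 13 hours 26 minutes

Flight 1 in UTC: 00:59 − 12:00 = 12:59 on Nov 24.
+10 hours 56 minutes → arrive 23:55 UTC on Nov 24.
Flight 2 in UTC: 05:34 + 2:00 = 07:34 on Nov 24.
+2 hours and 55 minutes → arrive 10:29 UTC on Nov 24.
Flight 2 lands earlier by 13 hours 26 minutes.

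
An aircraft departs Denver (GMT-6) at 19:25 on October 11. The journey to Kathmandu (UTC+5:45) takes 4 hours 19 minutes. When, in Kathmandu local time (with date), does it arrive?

Kathmandu is 11:45 ahead of Denver.
After 4 hours and 19 minutes it is 23:44 in Denver.
Shift by the zone difference: 23:44 + 11:45 = 11:29 on Oct 12 in Kathmandu.

11:29 on October 12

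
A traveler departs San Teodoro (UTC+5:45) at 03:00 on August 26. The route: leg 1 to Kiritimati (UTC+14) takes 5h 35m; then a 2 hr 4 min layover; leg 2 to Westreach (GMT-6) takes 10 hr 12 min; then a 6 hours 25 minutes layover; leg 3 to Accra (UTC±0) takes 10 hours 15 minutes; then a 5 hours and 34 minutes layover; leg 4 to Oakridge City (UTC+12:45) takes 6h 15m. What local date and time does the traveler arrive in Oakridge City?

08:20 on August 28

Convert departure to UTC: 03:00 − 5:45 = 21:15 UTC on Aug 25.
Add 5 hours and 35 minutes leg 1 → 02:50 UTC (Aug 26).
Add 2 hours 4 minutes layover in Kiritimati → 04:54 UTC.
Add 10 hours and 12 minutes leg 2 → 15:06 UTC.
Add 6 hours 25 minutes layover in Westreach → 21:31 UTC.
Add 10 hours and 15 minutes leg 3 → 07:46 UTC (Aug 27).
Add 5 hours and 34 minutes layover in Accra → 13:20 UTC.
Add 6 hours and 15 minutes leg 4 → 19:35 UTC.
Oakridge City is UTC+12:45, so local arrival = 19:35 + 12:45 = 08:20 on Aug 28.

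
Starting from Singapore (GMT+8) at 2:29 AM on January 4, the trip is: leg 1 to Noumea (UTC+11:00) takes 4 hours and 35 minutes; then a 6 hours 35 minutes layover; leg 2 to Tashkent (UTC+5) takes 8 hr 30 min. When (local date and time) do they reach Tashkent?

7:09 PM on January 4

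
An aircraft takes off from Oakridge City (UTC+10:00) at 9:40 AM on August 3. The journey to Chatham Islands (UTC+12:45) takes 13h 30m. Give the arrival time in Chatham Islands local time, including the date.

1:55 AM on Aug 4

Convert departure to UTC: 9:40 AM − 10:00 = 11:40 PM UTC on Aug 2.
Add 13 hours and 30 minutes travel time → 1:10 PM UTC (Aug 3).
Chatham Islands is UTC+12:45, so local arrival = 1:10 PM + 12:45 = 1:55 AM on Aug 4.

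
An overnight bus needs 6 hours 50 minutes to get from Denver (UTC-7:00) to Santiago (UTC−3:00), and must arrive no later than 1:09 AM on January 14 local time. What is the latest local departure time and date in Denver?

2:19 PM on January 13

Target arrival in UTC: 1:09 AM + 3:00 = 4:09 AM on Jan 14.
Subtract 6 hours 50 minutes → departure 9:19 PM UTC on Jan 13.
Denver is UTC−7:00: 9:19 PM − 7:00 = 2:19 PM on Jan 13.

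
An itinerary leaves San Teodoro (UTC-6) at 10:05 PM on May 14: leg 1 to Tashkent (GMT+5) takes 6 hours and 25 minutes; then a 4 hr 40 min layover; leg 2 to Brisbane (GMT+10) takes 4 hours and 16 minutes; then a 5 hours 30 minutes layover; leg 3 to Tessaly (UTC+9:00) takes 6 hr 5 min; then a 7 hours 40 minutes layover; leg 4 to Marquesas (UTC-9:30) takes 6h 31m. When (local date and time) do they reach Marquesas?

Convert departure to UTC: 10:05 PM + 6:00 = 4:05 AM UTC on May 15.
Add 6 hours 25 minutes leg 1 → 10:30 AM UTC.
Add 4 hours and 40 minutes layover in Tashkent → 3:10 PM UTC.
Add 4 hours 16 minutes leg 2 → 7:26 PM UTC.
Add 5 hours 30 minutes layover in Brisbane → 12:56 AM UTC (May 16).
Add 6 hours 5 minutes leg 3 → 7:01 AM UTC.
Add 7 hours and 40 minutes layover in Tessaly → 2:41 PM UTC.
Add 6 hours and 31 minutes leg 4 → 9:12 PM UTC.
Marquesas is UTC−9:30, so local arrival = 9:12 PM − 9:30 = 11:42 AM on May 16.

11:42 AM on May 16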